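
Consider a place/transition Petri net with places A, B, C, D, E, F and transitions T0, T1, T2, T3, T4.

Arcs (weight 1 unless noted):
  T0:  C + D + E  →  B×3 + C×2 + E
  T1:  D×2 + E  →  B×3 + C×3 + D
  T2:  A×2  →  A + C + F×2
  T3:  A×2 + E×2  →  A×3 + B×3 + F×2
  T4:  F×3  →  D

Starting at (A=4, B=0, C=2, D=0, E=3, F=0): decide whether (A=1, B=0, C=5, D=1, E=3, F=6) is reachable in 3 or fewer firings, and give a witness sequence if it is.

depth 0: 1 marking
depth 1: 3 markings reached so far
depth 2: 5 markings reached so far
depth 3: 9 markings reached so far
target is not among the 9 markings reachable within 3 steps

NO — not reachable within 3 firings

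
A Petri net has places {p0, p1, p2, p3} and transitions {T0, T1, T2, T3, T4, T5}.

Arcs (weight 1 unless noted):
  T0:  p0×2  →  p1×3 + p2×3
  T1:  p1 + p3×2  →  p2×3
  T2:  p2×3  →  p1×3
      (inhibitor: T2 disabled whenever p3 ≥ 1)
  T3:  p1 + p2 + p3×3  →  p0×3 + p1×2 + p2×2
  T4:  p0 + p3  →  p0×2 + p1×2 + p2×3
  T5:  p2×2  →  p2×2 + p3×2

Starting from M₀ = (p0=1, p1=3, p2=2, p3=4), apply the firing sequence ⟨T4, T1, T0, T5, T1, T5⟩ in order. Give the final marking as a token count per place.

(p0=0, p1=6, p2=14, p3=3)

step 1: fire T4:  (p0=1, p1=3, p2=2, p3=4) → (p0=2, p1=5, p2=5, p3=3)
step 2: fire T1:  (p0=2, p1=5, p2=5, p3=3) → (p0=2, p1=4, p2=8, p3=1)
step 3: fire T0:  (p0=2, p1=4, p2=8, p3=1) → (p0=0, p1=7, p2=11, p3=1)
step 4: fire T5:  (p0=0, p1=7, p2=11, p3=1) → (p0=0, p1=7, p2=11, p3=3)
step 5: fire T1:  (p0=0, p1=7, p2=11, p3=3) → (p0=0, p1=6, p2=14, p3=1)
step 6: fire T5:  (p0=0, p1=6, p2=14, p3=1) → (p0=0, p1=6, p2=14, p3=3)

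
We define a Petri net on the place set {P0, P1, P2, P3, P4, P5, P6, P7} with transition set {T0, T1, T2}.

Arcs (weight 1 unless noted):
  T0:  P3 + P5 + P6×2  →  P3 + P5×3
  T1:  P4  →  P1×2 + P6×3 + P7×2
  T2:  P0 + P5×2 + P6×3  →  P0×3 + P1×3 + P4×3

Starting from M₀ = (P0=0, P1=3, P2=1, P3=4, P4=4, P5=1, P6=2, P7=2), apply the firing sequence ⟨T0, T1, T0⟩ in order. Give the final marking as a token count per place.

step 1: fire T0:  (P0=0, P1=3, P2=1, P3=4, P4=4, P5=1, P6=2, P7=2) → (P0=0, P1=3, P2=1, P3=4, P4=4, P5=3, P6=0, P7=2)
step 2: fire T1:  (P0=0, P1=3, P2=1, P3=4, P4=4, P5=3, P6=0, P7=2) → (P0=0, P1=5, P2=1, P3=4, P4=3, P5=3, P6=3, P7=4)
step 3: fire T0:  (P0=0, P1=5, P2=1, P3=4, P4=3, P5=3, P6=3, P7=4) → (P0=0, P1=5, P2=1, P3=4, P4=3, P5=5, P6=1, P7=4)

(P0=0, P1=5, P2=1, P3=4, P4=3, P5=5, P6=1, P7=4)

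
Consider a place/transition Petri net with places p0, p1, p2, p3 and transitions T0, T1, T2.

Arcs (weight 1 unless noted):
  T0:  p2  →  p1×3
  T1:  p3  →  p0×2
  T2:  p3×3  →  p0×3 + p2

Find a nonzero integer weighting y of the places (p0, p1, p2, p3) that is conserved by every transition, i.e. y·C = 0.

y = (p0:1, p1:1, p2:3, p3:2)

Incidence matrix C (rows=places, cols=transitions):
       T0   T1   T2
   p0   0    2    3
   p1   3    0    0
   p2  -1    0    1
   p3   0   -1   -3

Candidate y = [1, 1, 3, 2]; check y·C column-wise:
  col T0: 1·0 + 1·3 + 3·-1 + 2·0 = 0
  col T1: 1·2 + 1·0 + 3·0 + 2·-1 = 0
  col T2: 1·3 + 1·0 + 3·1 + 2·-3 = 0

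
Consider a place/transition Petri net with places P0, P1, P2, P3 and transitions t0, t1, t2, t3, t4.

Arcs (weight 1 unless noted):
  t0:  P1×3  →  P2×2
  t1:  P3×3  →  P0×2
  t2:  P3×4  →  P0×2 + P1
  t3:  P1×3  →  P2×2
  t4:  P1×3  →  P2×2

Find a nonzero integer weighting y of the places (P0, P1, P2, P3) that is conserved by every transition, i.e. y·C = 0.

y = (P0:3, P1:2, P2:3, P3:2)

Incidence matrix C (rows=places, cols=transitions):
       t0   t1   t2   t3   t4
   P0   0    2    2    0    0
   P1  -3    0    1   -3   -3
   P2   2    0    0    2    2
   P3   0   -3   -4    0    0

Candidate y = [3, 2, 3, 2]; check y·C column-wise:
  col t0: 3·0 + 2·-3 + 3·2 + 2·0 = 0
  col t1: 3·2 + 2·0 + 3·0 + 2·-3 = 0
  col t2: 3·2 + 2·1 + 3·0 + 2·-4 = 0
  col t3: 3·0 + 2·-3 + 3·2 + 2·0 = 0
  col t4: 3·0 + 2·-3 + 3·2 + 2·0 = 0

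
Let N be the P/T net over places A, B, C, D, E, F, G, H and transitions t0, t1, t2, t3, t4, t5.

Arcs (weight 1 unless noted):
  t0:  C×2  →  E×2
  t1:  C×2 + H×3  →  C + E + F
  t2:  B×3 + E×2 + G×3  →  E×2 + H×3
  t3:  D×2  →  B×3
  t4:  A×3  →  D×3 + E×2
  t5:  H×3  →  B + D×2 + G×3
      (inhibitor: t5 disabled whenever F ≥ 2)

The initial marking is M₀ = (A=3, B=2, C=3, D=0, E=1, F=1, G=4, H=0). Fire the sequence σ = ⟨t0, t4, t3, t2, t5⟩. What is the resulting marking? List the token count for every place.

(A=0, B=3, C=1, D=3, E=5, F=1, G=4, H=0)

step 1: fire t0:  (A=3, B=2, C=3, D=0, E=1, F=1, G=4, H=0) → (A=3, B=2, C=1, D=0, E=3, F=1, G=4, H=0)
step 2: fire t4:  (A=3, B=2, C=1, D=0, E=3, F=1, G=4, H=0) → (A=0, B=2, C=1, D=3, E=5, F=1, G=4, H=0)
step 3: fire t3:  (A=0, B=2, C=1, D=3, E=5, F=1, G=4, H=0) → (A=0, B=5, C=1, D=1, E=5, F=1, G=4, H=0)
step 4: fire t2:  (A=0, B=5, C=1, D=1, E=5, F=1, G=4, H=0) → (A=0, B=2, C=1, D=1, E=5, F=1, G=1, H=3)
step 5: fire t5:  (A=0, B=2, C=1, D=1, E=5, F=1, G=1, H=3) → (A=0, B=3, C=1, D=3, E=5, F=1, G=4, H=0)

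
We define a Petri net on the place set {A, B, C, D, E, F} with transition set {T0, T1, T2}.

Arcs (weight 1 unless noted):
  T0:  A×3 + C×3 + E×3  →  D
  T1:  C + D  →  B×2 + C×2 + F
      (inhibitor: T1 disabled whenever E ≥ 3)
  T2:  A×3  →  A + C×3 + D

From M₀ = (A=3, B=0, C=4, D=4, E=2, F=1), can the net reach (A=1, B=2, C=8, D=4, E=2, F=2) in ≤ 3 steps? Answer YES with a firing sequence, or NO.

step 1: fire T1:  (A=3, B=0, C=4, D=4, E=2, F=1) → (A=3, B=2, C=5, D=3, E=2, F=2)
step 2: fire T2:  (A=3, B=2, C=5, D=3, E=2, F=2) → (A=1, B=2, C=8, D=4, E=2, F=2)

YES — reachable via ⟨T1, T2⟩ (2 firings)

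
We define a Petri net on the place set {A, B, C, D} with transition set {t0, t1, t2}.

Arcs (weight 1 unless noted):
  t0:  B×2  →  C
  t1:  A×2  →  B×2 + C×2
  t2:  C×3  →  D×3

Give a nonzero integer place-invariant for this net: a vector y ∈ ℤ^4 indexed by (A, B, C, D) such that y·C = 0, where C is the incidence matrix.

Incidence matrix C (rows=places, cols=transitions):
       t0   t1   t2
    A   0   -2    0
    B  -2    2    0
    C   1    2   -3
    D   0    0    3

Candidate y = [3, 1, 2, 2]; check y·C column-wise:
  col t0: 3·0 + 1·-2 + 2·1 + 2·0 = 0
  col t1: 3·-2 + 1·2 + 2·2 + 2·0 = 0
  col t2: 3·0 + 1·0 + 2·-3 + 2·3 = 0

y = (A:3, B:1, C:2, D:2)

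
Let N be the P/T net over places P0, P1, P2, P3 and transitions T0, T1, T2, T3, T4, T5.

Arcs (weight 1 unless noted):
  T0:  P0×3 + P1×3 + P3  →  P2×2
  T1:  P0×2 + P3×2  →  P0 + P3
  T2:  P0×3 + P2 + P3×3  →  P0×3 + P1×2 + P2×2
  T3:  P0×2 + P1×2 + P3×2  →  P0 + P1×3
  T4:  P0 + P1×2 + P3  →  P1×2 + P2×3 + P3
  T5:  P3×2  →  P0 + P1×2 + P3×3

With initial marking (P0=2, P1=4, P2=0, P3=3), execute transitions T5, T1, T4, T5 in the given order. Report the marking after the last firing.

(P0=2, P1=8, P2=3, P3=4)

step 1: fire T5:  (P0=2, P1=4, P2=0, P3=3) → (P0=3, P1=6, P2=0, P3=4)
step 2: fire T1:  (P0=3, P1=6, P2=0, P3=4) → (P0=2, P1=6, P2=0, P3=3)
step 3: fire T4:  (P0=2, P1=6, P2=0, P3=3) → (P0=1, P1=6, P2=3, P3=3)
step 4: fire T5:  (P0=1, P1=6, P2=3, P3=3) → (P0=2, P1=8, P2=3, P3=4)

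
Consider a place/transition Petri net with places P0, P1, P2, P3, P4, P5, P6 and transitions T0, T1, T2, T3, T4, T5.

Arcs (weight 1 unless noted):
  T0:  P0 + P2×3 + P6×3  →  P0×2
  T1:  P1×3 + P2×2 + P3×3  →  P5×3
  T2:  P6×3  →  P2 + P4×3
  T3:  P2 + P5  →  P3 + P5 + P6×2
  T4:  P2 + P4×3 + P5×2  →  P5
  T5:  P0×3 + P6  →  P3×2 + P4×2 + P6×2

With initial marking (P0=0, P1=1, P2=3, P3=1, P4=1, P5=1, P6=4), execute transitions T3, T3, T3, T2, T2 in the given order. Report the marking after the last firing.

step 1: fire T3:  (P0=0, P1=1, P2=3, P3=1, P4=1, P5=1, P6=4) → (P0=0, P1=1, P2=2, P3=2, P4=1, P5=1, P6=6)
step 2: fire T3:  (P0=0, P1=1, P2=2, P3=2, P4=1, P5=1, P6=6) → (P0=0, P1=1, P2=1, P3=3, P4=1, P5=1, P6=8)
step 3: fire T3:  (P0=0, P1=1, P2=1, P3=3, P4=1, P5=1, P6=8) → (P0=0, P1=1, P2=0, P3=4, P4=1, P5=1, P6=10)
step 4: fire T2:  (P0=0, P1=1, P2=0, P3=4, P4=1, P5=1, P6=10) → (P0=0, P1=1, P2=1, P3=4, P4=4, P5=1, P6=7)
step 5: fire T2:  (P0=0, P1=1, P2=1, P3=4, P4=4, P5=1, P6=7) → (P0=0, P1=1, P2=2, P3=4, P4=7, P5=1, P6=4)

(P0=0, P1=1, P2=2, P3=4, P4=7, P5=1, P6=4)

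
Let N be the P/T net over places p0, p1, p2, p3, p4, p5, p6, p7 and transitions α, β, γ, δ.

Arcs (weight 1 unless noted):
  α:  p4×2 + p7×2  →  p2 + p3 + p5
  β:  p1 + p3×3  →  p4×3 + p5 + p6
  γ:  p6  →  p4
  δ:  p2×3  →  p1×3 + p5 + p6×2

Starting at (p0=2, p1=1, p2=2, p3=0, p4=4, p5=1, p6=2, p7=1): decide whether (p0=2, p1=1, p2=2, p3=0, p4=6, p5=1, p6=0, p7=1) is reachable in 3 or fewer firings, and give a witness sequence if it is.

YES — reachable via ⟨γ, γ⟩ (2 firings)

step 1: fire γ:  (p0=2, p1=1, p2=2, p3=0, p4=4, p5=1, p6=2, p7=1) → (p0=2, p1=1, p2=2, p3=0, p4=5, p5=1, p6=1, p7=1)
step 2: fire γ:  (p0=2, p1=1, p2=2, p3=0, p4=5, p5=1, p6=1, p7=1) → (p0=2, p1=1, p2=2, p3=0, p4=6, p5=1, p6=0, p7=1)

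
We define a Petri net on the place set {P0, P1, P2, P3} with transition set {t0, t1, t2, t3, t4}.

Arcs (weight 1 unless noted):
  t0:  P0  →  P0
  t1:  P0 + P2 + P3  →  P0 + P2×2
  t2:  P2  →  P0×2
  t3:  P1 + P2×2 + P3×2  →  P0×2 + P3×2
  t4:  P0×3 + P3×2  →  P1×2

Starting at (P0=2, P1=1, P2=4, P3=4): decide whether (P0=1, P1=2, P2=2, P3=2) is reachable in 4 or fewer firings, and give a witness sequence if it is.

step 1: fire t3:  (P0=2, P1=1, P2=4, P3=4) → (P0=4, P1=0, P2=2, P3=4)
step 2: fire t4:  (P0=4, P1=0, P2=2, P3=4) → (P0=1, P1=2, P2=2, P3=2)

YES — reachable via ⟨t3, t4⟩ (2 firings)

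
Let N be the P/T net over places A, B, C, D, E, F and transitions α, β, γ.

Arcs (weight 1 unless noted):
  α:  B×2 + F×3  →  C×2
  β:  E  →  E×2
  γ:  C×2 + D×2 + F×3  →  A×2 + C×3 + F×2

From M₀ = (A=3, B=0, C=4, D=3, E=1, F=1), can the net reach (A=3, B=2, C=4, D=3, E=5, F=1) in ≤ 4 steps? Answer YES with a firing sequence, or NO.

depth 0: 1 marking
depth 1: 2 markings reached so far
depth 2: 3 markings reached so far
depth 3: 4 markings reached so far
depth 4: 5 markings reached so far
target is not among the 5 markings reachable within 4 steps

NO — not reachable within 4 firings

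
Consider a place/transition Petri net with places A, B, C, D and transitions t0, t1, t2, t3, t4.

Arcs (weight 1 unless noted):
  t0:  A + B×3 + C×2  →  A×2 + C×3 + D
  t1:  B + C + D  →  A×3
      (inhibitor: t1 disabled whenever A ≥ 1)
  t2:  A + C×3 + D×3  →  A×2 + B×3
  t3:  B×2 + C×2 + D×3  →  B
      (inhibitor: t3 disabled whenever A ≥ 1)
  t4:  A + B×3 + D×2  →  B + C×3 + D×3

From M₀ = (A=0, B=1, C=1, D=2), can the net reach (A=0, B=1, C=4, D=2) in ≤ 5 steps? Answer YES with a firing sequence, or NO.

depth 0: 1 marking
depth 1: 2 markings reached so far
depth 2: 2 markings reached so far
(frontier empty at depth 2; search complete)
target is not among the 2 markings reachable within 5 steps

NO — not reachable within 5 firings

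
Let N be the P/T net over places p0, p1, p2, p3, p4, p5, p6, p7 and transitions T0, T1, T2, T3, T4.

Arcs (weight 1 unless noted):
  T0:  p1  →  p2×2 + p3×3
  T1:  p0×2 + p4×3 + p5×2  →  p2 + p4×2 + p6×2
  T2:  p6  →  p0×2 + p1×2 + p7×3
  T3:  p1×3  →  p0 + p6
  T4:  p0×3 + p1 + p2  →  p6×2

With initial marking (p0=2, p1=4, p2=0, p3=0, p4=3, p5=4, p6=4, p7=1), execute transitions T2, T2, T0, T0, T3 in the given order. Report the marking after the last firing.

(p0=7, p1=3, p2=4, p3=6, p4=3, p5=4, p6=3, p7=7)

step 1: fire T2:  (p0=2, p1=4, p2=0, p3=0, p4=3, p5=4, p6=4, p7=1) → (p0=4, p1=6, p2=0, p3=0, p4=3, p5=4, p6=3, p7=4)
step 2: fire T2:  (p0=4, p1=6, p2=0, p3=0, p4=3, p5=4, p6=3, p7=4) → (p0=6, p1=8, p2=0, p3=0, p4=3, p5=4, p6=2, p7=7)
step 3: fire T0:  (p0=6, p1=8, p2=0, p3=0, p4=3, p5=4, p6=2, p7=7) → (p0=6, p1=7, p2=2, p3=3, p4=3, p5=4, p6=2, p7=7)
step 4: fire T0:  (p0=6, p1=7, p2=2, p3=3, p4=3, p5=4, p6=2, p7=7) → (p0=6, p1=6, p2=4, p3=6, p4=3, p5=4, p6=2, p7=7)
step 5: fire T3:  (p0=6, p1=6, p2=4, p3=6, p4=3, p5=4, p6=2, p7=7) → (p0=7, p1=3, p2=4, p3=6, p4=3, p5=4, p6=3, p7=7)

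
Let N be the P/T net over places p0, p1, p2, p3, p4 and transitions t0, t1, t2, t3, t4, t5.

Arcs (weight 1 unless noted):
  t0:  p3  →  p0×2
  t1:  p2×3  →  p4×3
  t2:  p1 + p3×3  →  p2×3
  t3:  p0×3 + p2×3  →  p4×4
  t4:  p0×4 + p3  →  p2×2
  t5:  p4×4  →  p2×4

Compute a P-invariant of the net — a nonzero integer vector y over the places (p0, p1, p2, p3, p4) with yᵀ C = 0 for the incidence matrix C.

y = (p0:1, p1:3, p2:3, p3:2, p4:3)

Incidence matrix C (rows=places, cols=transitions):
       t0   t1   t2   t3   t4   t5
   p0   2    0    0   -3   -4    0
   p1   0    0   -1    0    0    0
   p2   0   -3    3   -3    2    4
   p3  -1    0   -3    0   -1    0
   p4   0    3    0    4    0   -4

Candidate y = [1, 3, 3, 2, 3]; check y·C column-wise:
  col t0: 1·2 + 3·0 + 3·0 + 2·-1 + 3·0 = 0
  col t1: 1·0 + 3·0 + 3·-3 + 2·0 + 3·3 = 0
  col t2: 1·0 + 3·-1 + 3·3 + 2·-3 + 3·0 = 0
  col t3: 1·-3 + 3·0 + 3·-3 + 2·0 + 3·4 = 0
  col t4: 1·-4 + 3·0 + 3·2 + 2·-1 + 3·0 = 0
  col t5: 1·0 + 3·0 + 3·4 + 2·0 + 3·-4 = 0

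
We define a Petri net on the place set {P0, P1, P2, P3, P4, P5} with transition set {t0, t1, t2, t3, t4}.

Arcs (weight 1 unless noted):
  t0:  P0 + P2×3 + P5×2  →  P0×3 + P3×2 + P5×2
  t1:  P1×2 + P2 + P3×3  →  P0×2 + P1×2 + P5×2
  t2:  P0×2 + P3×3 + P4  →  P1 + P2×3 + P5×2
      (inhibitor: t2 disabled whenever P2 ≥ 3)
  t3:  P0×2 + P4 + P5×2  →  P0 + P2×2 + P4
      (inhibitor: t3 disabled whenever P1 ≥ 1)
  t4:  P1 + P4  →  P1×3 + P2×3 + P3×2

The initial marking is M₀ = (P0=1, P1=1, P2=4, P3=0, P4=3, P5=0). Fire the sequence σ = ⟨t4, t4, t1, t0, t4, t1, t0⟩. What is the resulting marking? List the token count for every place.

step 1: fire t4:  (P0=1, P1=1, P2=4, P3=0, P4=3, P5=0) → (P0=1, P1=3, P2=7, P3=2, P4=2, P5=0)
step 2: fire t4:  (P0=1, P1=3, P2=7, P3=2, P4=2, P5=0) → (P0=1, P1=5, P2=10, P3=4, P4=1, P5=0)
step 3: fire t1:  (P0=1, P1=5, P2=10, P3=4, P4=1, P5=0) → (P0=3, P1=5, P2=9, P3=1, P4=1, P5=2)
step 4: fire t0:  (P0=3, P1=5, P2=9, P3=1, P4=1, P5=2) → (P0=5, P1=5, P2=6, P3=3, P4=1, P5=2)
step 5: fire t4:  (P0=5, P1=5, P2=6, P3=3, P4=1, P5=2) → (P0=5, P1=7, P2=9, P3=5, P4=0, P5=2)
step 6: fire t1:  (P0=5, P1=7, P2=9, P3=5, P4=0, P5=2) → (P0=7, P1=7, P2=8, P3=2, P4=0, P5=4)
step 7: fire t0:  (P0=7, P1=7, P2=8, P3=2, P4=0, P5=4) → (P0=9, P1=7, P2=5, P3=4, P4=0, P5=4)

(P0=9, P1=7, P2=5, P3=4, P4=0, P5=4)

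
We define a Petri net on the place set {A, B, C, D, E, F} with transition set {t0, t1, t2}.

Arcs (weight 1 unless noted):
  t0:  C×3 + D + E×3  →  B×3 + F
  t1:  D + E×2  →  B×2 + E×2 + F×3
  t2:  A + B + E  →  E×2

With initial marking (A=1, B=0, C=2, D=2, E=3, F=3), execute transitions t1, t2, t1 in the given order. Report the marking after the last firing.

(A=0, B=3, C=2, D=0, E=4, F=9)

step 1: fire t1:  (A=1, B=0, C=2, D=2, E=3, F=3) → (A=1, B=2, C=2, D=1, E=3, F=6)
step 2: fire t2:  (A=1, B=2, C=2, D=1, E=3, F=6) → (A=0, B=1, C=2, D=1, E=4, F=6)
step 3: fire t1:  (A=0, B=1, C=2, D=1, E=4, F=6) → (A=0, B=3, C=2, D=0, E=4, F=9)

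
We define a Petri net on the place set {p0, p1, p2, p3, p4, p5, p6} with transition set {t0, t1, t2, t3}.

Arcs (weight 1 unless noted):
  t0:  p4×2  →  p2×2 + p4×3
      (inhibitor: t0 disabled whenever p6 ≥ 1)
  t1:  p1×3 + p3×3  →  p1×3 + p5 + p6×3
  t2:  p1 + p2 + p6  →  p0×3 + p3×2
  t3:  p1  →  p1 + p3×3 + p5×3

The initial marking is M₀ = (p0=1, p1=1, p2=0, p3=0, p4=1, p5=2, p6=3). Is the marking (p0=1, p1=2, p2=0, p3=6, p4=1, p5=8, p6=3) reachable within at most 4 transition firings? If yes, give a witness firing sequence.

NO — not reachable within 4 firings

depth 0: 1 marking
depth 1: 2 markings reached so far
depth 2: 3 markings reached so far
depth 3: 4 markings reached so far
depth 4: 5 markings reached so far
target is not among the 5 markings reachable within 4 steps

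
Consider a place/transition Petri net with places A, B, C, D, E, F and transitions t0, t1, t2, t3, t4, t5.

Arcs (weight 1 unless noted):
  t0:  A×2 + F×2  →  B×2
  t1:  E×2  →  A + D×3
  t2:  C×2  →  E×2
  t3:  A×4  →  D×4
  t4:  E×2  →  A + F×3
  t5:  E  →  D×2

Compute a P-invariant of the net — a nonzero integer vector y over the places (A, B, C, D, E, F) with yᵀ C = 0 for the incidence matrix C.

y = (A:1, B:2, C:2, D:1, E:2, F:1)

Incidence matrix C (rows=places, cols=transitions):
       t0   t1   t2   t3   t4   t5
    A  -2    1    0   -4    1    0
    B   2    0    0    0    0    0
    C   0    0   -2    0    0    0
    D   0    3    0    4    0    2
    E   0   -2    2    0   -2   -1
    F  -2    0    0    0    3    0

Candidate y = [1, 2, 2, 1, 2, 1]; check y·C column-wise:
  col t0: 1·-2 + 2·2 + 2·0 + 1·0 + 2·0 + 1·-2 = 0
  col t1: 1·1 + 2·0 + 2·0 + 1·3 + 2·-2 + 1·0 = 0
  col t2: 1·0 + 2·0 + 2·-2 + 1·0 + 2·2 + 1·0 = 0
  col t3: 1·-4 + 2·0 + 2·0 + 1·4 + 2·0 + 1·0 = 0
  col t4: 1·1 + 2·0 + 2·0 + 1·0 + 2·-2 + 1·3 = 0
  col t5: 1·0 + 2·0 + 2·0 + 1·2 + 2·-1 + 1·0 = 0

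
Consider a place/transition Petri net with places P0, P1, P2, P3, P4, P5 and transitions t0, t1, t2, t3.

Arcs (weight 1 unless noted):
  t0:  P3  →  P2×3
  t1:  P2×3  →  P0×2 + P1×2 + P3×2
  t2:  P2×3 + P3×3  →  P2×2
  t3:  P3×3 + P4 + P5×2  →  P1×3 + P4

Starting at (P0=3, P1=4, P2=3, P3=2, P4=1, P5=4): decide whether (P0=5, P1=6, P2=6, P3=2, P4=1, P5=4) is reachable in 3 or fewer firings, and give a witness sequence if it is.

YES — reachable via ⟨t0, t0, t1⟩ (3 firings)

step 1: fire t0:  (P0=3, P1=4, P2=3, P3=2, P4=1, P5=4) → (P0=3, P1=4, P2=6, P3=1, P4=1, P5=4)
step 2: fire t0:  (P0=3, P1=4, P2=6, P3=1, P4=1, P5=4) → (P0=3, P1=4, P2=9, P3=0, P4=1, P5=4)
step 3: fire t1:  (P0=3, P1=4, P2=9, P3=0, P4=1, P5=4) → (P0=5, P1=6, P2=6, P3=2, P4=1, P5=4)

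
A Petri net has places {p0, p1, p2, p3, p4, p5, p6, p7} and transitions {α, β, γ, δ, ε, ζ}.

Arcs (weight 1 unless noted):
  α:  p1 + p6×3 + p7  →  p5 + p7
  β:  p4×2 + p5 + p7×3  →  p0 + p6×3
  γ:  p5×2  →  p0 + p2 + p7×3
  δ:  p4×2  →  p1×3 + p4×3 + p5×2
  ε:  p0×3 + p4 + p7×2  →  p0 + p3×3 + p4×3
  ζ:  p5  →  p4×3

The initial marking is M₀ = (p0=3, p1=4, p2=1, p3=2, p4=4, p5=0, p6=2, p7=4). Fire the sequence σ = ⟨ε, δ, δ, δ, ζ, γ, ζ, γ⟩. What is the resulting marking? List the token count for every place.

step 1: fire ε:  (p0=3, p1=4, p2=1, p3=2, p4=4, p5=0, p6=2, p7=4) → (p0=1, p1=4, p2=1, p3=5, p4=6, p5=0, p6=2, p7=2)
step 2: fire δ:  (p0=1, p1=4, p2=1, p3=5, p4=6, p5=0, p6=2, p7=2) → (p0=1, p1=7, p2=1, p3=5, p4=7, p5=2, p6=2, p7=2)
step 3: fire δ:  (p0=1, p1=7, p2=1, p3=5, p4=7, p5=2, p6=2, p7=2) → (p0=1, p1=10, p2=1, p3=5, p4=8, p5=4, p6=2, p7=2)
step 4: fire δ:  (p0=1, p1=10, p2=1, p3=5, p4=8, p5=4, p6=2, p7=2) → (p0=1, p1=13, p2=1, p3=5, p4=9, p5=6, p6=2, p7=2)
step 5: fire ζ:  (p0=1, p1=13, p2=1, p3=5, p4=9, p5=6, p6=2, p7=2) → (p0=1, p1=13, p2=1, p3=5, p4=12, p5=5, p6=2, p7=2)
step 6: fire γ:  (p0=1, p1=13, p2=1, p3=5, p4=12, p5=5, p6=2, p7=2) → (p0=2, p1=13, p2=2, p3=5, p4=12, p5=3, p6=2, p7=5)
step 7: fire ζ:  (p0=2, p1=13, p2=2, p3=5, p4=12, p5=3, p6=2, p7=5) → (p0=2, p1=13, p2=2, p3=5, p4=15, p5=2, p6=2, p7=5)
step 8: fire γ:  (p0=2, p1=13, p2=2, p3=5, p4=15, p5=2, p6=2, p7=5) → (p0=3, p1=13, p2=3, p3=5, p4=15, p5=0, p6=2, p7=8)

(p0=3, p1=13, p2=3, p3=5, p4=15, p5=0, p6=2, p7=8)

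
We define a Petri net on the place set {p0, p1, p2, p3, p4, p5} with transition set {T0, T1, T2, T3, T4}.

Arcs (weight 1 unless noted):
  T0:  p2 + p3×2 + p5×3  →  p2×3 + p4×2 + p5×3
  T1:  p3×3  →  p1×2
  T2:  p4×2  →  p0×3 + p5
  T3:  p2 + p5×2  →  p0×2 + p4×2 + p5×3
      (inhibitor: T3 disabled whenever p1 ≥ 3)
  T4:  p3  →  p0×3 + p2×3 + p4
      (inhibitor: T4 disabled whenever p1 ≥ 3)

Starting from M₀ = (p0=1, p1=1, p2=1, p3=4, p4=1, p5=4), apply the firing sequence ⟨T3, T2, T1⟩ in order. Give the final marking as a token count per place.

step 1: fire T3:  (p0=1, p1=1, p2=1, p3=4, p4=1, p5=4) → (p0=3, p1=1, p2=0, p3=4, p4=3, p5=5)
step 2: fire T2:  (p0=3, p1=1, p2=0, p3=4, p4=3, p5=5) → (p0=6, p1=1, p2=0, p3=4, p4=1, p5=6)
step 3: fire T1:  (p0=6, p1=1, p2=0, p3=4, p4=1, p5=6) → (p0=6, p1=3, p2=0, p3=1, p4=1, p5=6)

(p0=6, p1=3, p2=0, p3=1, p4=1, p5=6)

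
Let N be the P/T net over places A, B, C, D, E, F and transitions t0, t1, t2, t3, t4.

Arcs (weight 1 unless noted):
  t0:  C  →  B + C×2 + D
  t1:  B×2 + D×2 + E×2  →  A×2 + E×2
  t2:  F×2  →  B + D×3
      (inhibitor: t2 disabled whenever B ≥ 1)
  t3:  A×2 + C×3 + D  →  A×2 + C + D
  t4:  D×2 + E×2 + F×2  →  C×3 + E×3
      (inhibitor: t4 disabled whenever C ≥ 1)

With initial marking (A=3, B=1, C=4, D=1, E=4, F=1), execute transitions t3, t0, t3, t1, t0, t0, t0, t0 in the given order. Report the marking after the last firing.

step 1: fire t3:  (A=3, B=1, C=4, D=1, E=4, F=1) → (A=3, B=1, C=2, D=1, E=4, F=1)
step 2: fire t0:  (A=3, B=1, C=2, D=1, E=4, F=1) → (A=3, B=2, C=3, D=2, E=4, F=1)
step 3: fire t3:  (A=3, B=2, C=3, D=2, E=4, F=1) → (A=3, B=2, C=1, D=2, E=4, F=1)
step 4: fire t1:  (A=3, B=2, C=1, D=2, E=4, F=1) → (A=5, B=0, C=1, D=0, E=4, F=1)
step 5: fire t0:  (A=5, B=0, C=1, D=0, E=4, F=1) → (A=5, B=1, C=2, D=1, E=4, F=1)
step 6: fire t0:  (A=5, B=1, C=2, D=1, E=4, F=1) → (A=5, B=2, C=3, D=2, E=4, F=1)
step 7: fire t0:  (A=5, B=2, C=3, D=2, E=4, F=1) → (A=5, B=3, C=4, D=3, E=4, F=1)
step 8: fire t0:  (A=5, B=3, C=4, D=3, E=4, F=1) → (A=5, B=4, C=5, D=4, E=4, F=1)

(A=5, B=4, C=5, D=4, E=4, F=1)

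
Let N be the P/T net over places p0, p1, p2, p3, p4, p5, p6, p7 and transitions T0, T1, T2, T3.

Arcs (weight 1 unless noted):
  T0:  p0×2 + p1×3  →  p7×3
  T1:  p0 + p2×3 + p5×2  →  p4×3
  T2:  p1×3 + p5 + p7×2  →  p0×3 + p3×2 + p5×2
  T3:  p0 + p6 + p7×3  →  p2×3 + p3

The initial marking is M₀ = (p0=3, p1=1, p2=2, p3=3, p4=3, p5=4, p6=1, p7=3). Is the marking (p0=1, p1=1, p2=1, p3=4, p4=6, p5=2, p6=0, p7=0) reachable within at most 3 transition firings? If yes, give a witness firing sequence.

NO — not reachable within 3 firings

depth 0: 1 marking
depth 1: 2 markings reached so far
depth 2: 3 markings reached so far
depth 3: 3 markings reached so far
(frontier empty at depth 3; search complete)
target is not among the 3 markings reachable within 3 steps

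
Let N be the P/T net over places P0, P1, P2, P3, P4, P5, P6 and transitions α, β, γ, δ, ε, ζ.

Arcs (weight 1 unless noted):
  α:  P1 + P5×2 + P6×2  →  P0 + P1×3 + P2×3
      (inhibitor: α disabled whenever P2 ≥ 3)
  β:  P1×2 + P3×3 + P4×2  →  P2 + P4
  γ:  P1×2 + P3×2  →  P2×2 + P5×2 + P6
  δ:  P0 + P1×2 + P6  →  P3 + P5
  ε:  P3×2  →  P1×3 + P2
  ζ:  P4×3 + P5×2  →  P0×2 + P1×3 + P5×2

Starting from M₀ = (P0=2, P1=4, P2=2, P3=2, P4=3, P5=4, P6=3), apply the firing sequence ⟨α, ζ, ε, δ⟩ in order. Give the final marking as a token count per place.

step 1: fire α:  (P0=2, P1=4, P2=2, P3=2, P4=3, P5=4, P6=3) → (P0=3, P1=6, P2=5, P3=2, P4=3, P5=2, P6=1)
step 2: fire ζ:  (P0=3, P1=6, P2=5, P3=2, P4=3, P5=2, P6=1) → (P0=5, P1=9, P2=5, P3=2, P4=0, P5=2, P6=1)
step 3: fire ε:  (P0=5, P1=9, P2=5, P3=2, P4=0, P5=2, P6=1) → (P0=5, P1=12, P2=6, P3=0, P4=0, P5=2, P6=1)
step 4: fire δ:  (P0=5, P1=12, P2=6, P3=0, P4=0, P5=2, P6=1) → (P0=4, P1=10, P2=6, P3=1, P4=0, P5=3, P6=0)

(P0=4, P1=10, P2=6, P3=1, P4=0, P5=3, P6=0)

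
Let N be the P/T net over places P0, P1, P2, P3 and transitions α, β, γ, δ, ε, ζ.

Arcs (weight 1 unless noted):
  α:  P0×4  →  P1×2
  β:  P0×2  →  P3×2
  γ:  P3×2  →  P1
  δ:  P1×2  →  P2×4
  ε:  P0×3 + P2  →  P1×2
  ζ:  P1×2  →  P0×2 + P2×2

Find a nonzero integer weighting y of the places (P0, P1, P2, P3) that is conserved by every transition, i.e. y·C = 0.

y = (P0:1, P1:2, P2:1, P3:1)

Incidence matrix C (rows=places, cols=transitions):
        α    β    γ    δ    ε    ζ
   P0  -4   -2    0    0   -3    2
   P1   2    0    1   -2    2   -2
   P2   0    0    0    4   -1    2
   P3   0    2   -2    0    0    0

Candidate y = [1, 2, 1, 1]; check y·C column-wise:
  col α: 1·-4 + 2·2 + 1·0 + 1·0 = 0
  col β: 1·-2 + 2·0 + 1·0 + 1·2 = 0
  col γ: 1·0 + 2·1 + 1·0 + 1·-2 = 0
  col δ: 1·0 + 2·-2 + 1·4 + 1·0 = 0
  col ε: 1·-3 + 2·2 + 1·-1 + 1·0 = 0
  col ζ: 1·2 + 2·-2 + 1·2 + 1·0 = 0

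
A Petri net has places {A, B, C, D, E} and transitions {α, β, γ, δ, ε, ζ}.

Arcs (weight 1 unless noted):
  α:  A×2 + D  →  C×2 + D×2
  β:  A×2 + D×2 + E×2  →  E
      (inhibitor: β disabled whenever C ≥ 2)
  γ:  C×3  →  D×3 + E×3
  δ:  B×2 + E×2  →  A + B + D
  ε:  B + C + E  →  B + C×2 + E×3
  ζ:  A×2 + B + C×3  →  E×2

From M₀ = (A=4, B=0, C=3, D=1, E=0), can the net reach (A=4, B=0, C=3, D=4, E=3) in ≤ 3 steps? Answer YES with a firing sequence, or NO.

NO — not reachable within 3 firings

depth 0: 1 marking
depth 1: 3 markings reached so far
depth 2: 6 markings reached so far
depth 3: 9 markings reached so far
target is not among the 9 markings reachable within 3 steps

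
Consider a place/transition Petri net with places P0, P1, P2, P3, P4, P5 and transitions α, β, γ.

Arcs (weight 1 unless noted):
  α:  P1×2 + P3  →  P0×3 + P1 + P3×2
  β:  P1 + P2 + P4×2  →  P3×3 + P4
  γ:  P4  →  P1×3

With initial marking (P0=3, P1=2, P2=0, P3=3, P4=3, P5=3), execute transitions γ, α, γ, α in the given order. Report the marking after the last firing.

step 1: fire γ:  (P0=3, P1=2, P2=0, P3=3, P4=3, P5=3) → (P0=3, P1=5, P2=0, P3=3, P4=2, P5=3)
step 2: fire α:  (P0=3, P1=5, P2=0, P3=3, P4=2, P5=3) → (P0=6, P1=4, P2=0, P3=4, P4=2, P5=3)
step 3: fire γ:  (P0=6, P1=4, P2=0, P3=4, P4=2, P5=3) → (P0=6, P1=7, P2=0, P3=4, P4=1, P5=3)
step 4: fire α:  (P0=6, P1=7, P2=0, P3=4, P4=1, P5=3) → (P0=9, P1=6, P2=0, P3=5, P4=1, P5=3)

(P0=9, P1=6, P2=0, P3=5, P4=1, P5=3)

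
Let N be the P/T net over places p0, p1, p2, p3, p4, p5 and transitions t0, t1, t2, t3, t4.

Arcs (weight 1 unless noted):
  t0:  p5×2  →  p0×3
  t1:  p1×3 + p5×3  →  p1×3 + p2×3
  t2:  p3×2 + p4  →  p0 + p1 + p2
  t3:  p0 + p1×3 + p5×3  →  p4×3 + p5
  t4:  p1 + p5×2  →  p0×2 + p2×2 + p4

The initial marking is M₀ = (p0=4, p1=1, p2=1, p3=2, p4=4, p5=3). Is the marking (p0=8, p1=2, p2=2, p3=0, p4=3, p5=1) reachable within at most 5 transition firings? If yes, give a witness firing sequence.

step 1: fire t0:  (p0=4, p1=1, p2=1, p3=2, p4=4, p5=3) → (p0=7, p1=1, p2=1, p3=2, p4=4, p5=1)
step 2: fire t2:  (p0=7, p1=1, p2=1, p3=2, p4=4, p5=1) → (p0=8, p1=2, p2=2, p3=0, p4=3, p5=1)

YES — reachable via ⟨t0, t2⟩ (2 firings)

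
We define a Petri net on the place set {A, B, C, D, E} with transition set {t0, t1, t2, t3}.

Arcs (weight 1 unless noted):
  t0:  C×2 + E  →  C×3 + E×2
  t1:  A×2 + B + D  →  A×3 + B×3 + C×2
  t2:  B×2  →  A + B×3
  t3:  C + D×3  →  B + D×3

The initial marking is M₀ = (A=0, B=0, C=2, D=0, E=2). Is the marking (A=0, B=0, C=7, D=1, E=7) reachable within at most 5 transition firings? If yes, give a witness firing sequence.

depth 0: 1 marking
depth 1: 2 markings reached so far
depth 2: 3 markings reached so far
depth 3: 4 markings reached so far
depth 4: 5 markings reached so far
depth 5: 6 markings reached so far
target is not among the 6 markings reachable within 5 steps

NO — not reachable within 5 firings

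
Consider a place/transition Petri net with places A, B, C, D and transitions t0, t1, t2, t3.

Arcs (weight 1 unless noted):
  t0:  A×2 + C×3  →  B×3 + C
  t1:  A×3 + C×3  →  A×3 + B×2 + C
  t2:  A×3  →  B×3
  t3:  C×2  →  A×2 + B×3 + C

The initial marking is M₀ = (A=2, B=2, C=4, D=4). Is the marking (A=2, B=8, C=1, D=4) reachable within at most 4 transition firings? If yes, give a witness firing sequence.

step 1: fire t0:  (A=2, B=2, C=4, D=4) → (A=0, B=5, C=2, D=4)
step 2: fire t3:  (A=0, B=5, C=2, D=4) → (A=2, B=8, C=1, D=4)

YES — reachable via ⟨t0, t3⟩ (2 firings)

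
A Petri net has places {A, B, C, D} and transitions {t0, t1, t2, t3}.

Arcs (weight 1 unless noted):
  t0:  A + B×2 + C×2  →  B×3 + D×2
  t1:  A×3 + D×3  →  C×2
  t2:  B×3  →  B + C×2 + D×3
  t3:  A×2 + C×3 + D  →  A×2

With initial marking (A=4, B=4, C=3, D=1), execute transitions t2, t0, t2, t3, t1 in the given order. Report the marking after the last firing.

(A=0, B=1, C=4, D=5)

step 1: fire t2:  (A=4, B=4, C=3, D=1) → (A=4, B=2, C=5, D=4)
step 2: fire t0:  (A=4, B=2, C=5, D=4) → (A=3, B=3, C=3, D=6)
step 3: fire t2:  (A=3, B=3, C=3, D=6) → (A=3, B=1, C=5, D=9)
step 4: fire t3:  (A=3, B=1, C=5, D=9) → (A=3, B=1, C=2, D=8)
step 5: fire t1:  (A=3, B=1, C=2, D=8) → (A=0, B=1, C=4, D=5)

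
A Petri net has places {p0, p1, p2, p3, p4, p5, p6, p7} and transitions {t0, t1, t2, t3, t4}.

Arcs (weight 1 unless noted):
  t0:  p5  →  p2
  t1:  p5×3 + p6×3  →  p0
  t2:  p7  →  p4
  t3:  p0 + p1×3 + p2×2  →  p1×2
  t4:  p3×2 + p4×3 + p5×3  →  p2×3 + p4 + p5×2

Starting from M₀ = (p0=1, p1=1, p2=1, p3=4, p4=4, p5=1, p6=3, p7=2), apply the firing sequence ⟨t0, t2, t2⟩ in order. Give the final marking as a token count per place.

(p0=1, p1=1, p2=2, p3=4, p4=6, p5=0, p6=3, p7=0)

step 1: fire t0:  (p0=1, p1=1, p2=1, p3=4, p4=4, p5=1, p6=3, p7=2) → (p0=1, p1=1, p2=2, p3=4, p4=4, p5=0, p6=3, p7=2)
step 2: fire t2:  (p0=1, p1=1, p2=2, p3=4, p4=4, p5=0, p6=3, p7=2) → (p0=1, p1=1, p2=2, p3=4, p4=5, p5=0, p6=3, p7=1)
step 3: fire t2:  (p0=1, p1=1, p2=2, p3=4, p4=5, p5=0, p6=3, p7=1) → (p0=1, p1=1, p2=2, p3=4, p4=6, p5=0, p6=3, p7=0)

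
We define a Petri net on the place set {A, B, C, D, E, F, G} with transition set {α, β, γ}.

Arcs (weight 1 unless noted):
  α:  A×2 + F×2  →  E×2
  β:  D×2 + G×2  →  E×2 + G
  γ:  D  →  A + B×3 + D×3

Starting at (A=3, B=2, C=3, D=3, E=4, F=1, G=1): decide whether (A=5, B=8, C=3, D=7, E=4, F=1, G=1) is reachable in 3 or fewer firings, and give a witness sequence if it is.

step 1: fire γ:  (A=3, B=2, C=3, D=3, E=4, F=1, G=1) → (A=4, B=5, C=3, D=5, E=4, F=1, G=1)
step 2: fire γ:  (A=4, B=5, C=3, D=5, E=4, F=1, G=1) → (A=5, B=8, C=3, D=7, E=4, F=1, G=1)

YES — reachable via ⟨γ, γ⟩ (2 firings)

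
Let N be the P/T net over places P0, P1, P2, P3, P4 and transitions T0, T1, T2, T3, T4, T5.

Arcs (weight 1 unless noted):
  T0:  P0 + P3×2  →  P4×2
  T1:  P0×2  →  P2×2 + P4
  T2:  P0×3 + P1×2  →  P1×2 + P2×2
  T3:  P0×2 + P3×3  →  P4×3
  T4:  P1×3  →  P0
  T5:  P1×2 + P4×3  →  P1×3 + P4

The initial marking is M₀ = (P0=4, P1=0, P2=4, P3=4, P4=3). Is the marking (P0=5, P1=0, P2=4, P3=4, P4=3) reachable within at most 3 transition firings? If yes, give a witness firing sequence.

NO — not reachable within 3 firings

depth 0: 1 marking
depth 1: 4 markings reached so far
depth 2: 8 markings reached so far
depth 3: 9 markings reached so far
target is not among the 9 markings reachable within 3 steps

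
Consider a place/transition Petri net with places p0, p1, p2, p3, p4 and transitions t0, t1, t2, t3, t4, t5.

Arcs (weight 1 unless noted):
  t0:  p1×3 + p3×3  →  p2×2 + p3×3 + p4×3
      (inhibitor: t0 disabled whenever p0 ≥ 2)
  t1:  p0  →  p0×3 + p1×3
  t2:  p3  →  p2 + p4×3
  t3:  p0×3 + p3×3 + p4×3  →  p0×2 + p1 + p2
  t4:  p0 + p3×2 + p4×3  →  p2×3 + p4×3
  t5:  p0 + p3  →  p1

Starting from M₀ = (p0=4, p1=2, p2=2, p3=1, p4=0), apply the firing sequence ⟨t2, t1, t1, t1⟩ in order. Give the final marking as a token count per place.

step 1: fire t2:  (p0=4, p1=2, p2=2, p3=1, p4=0) → (p0=4, p1=2, p2=3, p3=0, p4=3)
step 2: fire t1:  (p0=4, p1=2, p2=3, p3=0, p4=3) → (p0=6, p1=5, p2=3, p3=0, p4=3)
step 3: fire t1:  (p0=6, p1=5, p2=3, p3=0, p4=3) → (p0=8, p1=8, p2=3, p3=0, p4=3)
step 4: fire t1:  (p0=8, p1=8, p2=3, p3=0, p4=3) → (p0=10, p1=11, p2=3, p3=0, p4=3)

(p0=10, p1=11, p2=3, p3=0, p4=3)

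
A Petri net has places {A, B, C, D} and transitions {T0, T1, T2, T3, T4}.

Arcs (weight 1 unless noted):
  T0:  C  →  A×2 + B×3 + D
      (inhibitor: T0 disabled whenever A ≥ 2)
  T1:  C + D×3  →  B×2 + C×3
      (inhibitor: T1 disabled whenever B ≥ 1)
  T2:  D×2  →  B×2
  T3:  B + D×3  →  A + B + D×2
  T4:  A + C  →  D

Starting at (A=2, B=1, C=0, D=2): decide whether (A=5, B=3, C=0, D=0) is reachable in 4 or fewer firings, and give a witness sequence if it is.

depth 0: 1 marking
depth 1: 2 markings reached so far
depth 2: 2 markings reached so far
(frontier empty at depth 2; search complete)
target is not among the 2 markings reachable within 4 steps

NO — not reachable within 4 firings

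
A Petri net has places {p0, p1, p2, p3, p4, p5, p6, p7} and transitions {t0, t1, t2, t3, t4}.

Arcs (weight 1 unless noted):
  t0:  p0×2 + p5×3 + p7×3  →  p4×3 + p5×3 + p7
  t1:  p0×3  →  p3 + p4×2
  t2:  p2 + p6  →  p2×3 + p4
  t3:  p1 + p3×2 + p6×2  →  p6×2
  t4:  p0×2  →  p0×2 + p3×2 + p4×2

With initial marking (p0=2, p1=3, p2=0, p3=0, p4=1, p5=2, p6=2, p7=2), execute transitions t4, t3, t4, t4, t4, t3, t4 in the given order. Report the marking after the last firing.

(p0=2, p1=1, p2=0, p3=6, p4=11, p5=2, p6=2, p7=2)

step 1: fire t4:  (p0=2, p1=3, p2=0, p3=0, p4=1, p5=2, p6=2, p7=2) → (p0=2, p1=3, p2=0, p3=2, p4=3, p5=2, p6=2, p7=2)
step 2: fire t3:  (p0=2, p1=3, p2=0, p3=2, p4=3, p5=2, p6=2, p7=2) → (p0=2, p1=2, p2=0, p3=0, p4=3, p5=2, p6=2, p7=2)
step 3: fire t4:  (p0=2, p1=2, p2=0, p3=0, p4=3, p5=2, p6=2, p7=2) → (p0=2, p1=2, p2=0, p3=2, p4=5, p5=2, p6=2, p7=2)
step 4: fire t4:  (p0=2, p1=2, p2=0, p3=2, p4=5, p5=2, p6=2, p7=2) → (p0=2, p1=2, p2=0, p3=4, p4=7, p5=2, p6=2, p7=2)
step 5: fire t4:  (p0=2, p1=2, p2=0, p3=4, p4=7, p5=2, p6=2, p7=2) → (p0=2, p1=2, p2=0, p3=6, p4=9, p5=2, p6=2, p7=2)
step 6: fire t3:  (p0=2, p1=2, p2=0, p3=6, p4=9, p5=2, p6=2, p7=2) → (p0=2, p1=1, p2=0, p3=4, p4=9, p5=2, p6=2, p7=2)
step 7: fire t4:  (p0=2, p1=1, p2=0, p3=4, p4=9, p5=2, p6=2, p7=2) → (p0=2, p1=1, p2=0, p3=6, p4=11, p5=2, p6=2, p7=2)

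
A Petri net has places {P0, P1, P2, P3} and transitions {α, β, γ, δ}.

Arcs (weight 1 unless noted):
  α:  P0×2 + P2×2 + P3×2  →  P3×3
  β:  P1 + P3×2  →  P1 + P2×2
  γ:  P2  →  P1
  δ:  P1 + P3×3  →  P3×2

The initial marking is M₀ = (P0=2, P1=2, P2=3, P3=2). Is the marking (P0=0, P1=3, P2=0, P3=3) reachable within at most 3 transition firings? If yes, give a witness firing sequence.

YES — reachable via ⟨α, γ⟩ (2 firings)

step 1: fire α:  (P0=2, P1=2, P2=3, P3=2) → (P0=0, P1=2, P2=1, P3=3)
step 2: fire γ:  (P0=0, P1=2, P2=1, P3=3) → (P0=0, P1=3, P2=0, P3=3)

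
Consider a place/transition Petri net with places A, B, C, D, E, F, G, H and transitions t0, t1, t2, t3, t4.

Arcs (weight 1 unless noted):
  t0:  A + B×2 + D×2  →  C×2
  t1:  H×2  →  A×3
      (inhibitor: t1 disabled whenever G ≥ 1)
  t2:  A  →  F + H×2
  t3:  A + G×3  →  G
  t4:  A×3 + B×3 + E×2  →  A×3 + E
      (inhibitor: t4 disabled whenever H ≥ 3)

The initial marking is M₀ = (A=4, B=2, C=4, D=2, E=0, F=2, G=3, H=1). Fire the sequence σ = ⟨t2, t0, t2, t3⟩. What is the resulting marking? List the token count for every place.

(A=0, B=0, C=6, D=0, E=0, F=4, G=1, H=5)

step 1: fire t2:  (A=4, B=2, C=4, D=2, E=0, F=2, G=3, H=1) → (A=3, B=2, C=4, D=2, E=0, F=3, G=3, H=3)
step 2: fire t0:  (A=3, B=2, C=4, D=2, E=0, F=3, G=3, H=3) → (A=2, B=0, C=6, D=0, E=0, F=3, G=3, H=3)
step 3: fire t2:  (A=2, B=0, C=6, D=0, E=0, F=3, G=3, H=3) → (A=1, B=0, C=6, D=0, E=0, F=4, G=3, H=5)
step 4: fire t3:  (A=1, B=0, C=6, D=0, E=0, F=4, G=3, H=5) → (A=0, B=0, C=6, D=0, E=0, F=4, G=1, H=5)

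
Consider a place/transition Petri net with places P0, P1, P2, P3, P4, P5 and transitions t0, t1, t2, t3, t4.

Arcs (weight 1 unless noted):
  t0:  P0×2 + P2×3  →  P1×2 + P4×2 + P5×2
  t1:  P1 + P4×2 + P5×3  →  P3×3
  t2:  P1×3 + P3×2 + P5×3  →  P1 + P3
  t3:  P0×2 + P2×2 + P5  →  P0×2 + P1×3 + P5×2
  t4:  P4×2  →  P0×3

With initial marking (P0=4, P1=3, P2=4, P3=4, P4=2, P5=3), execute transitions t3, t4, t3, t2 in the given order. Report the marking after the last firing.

(P0=7, P1=7, P2=0, P3=3, P4=0, P5=2)

step 1: fire t3:  (P0=4, P1=3, P2=4, P3=4, P4=2, P5=3) → (P0=4, P1=6, P2=2, P3=4, P4=2, P5=4)
step 2: fire t4:  (P0=4, P1=6, P2=2, P3=4, P4=2, P5=4) → (P0=7, P1=6, P2=2, P3=4, P4=0, P5=4)
step 3: fire t3:  (P0=7, P1=6, P2=2, P3=4, P4=0, P5=4) → (P0=7, P1=9, P2=0, P3=4, P4=0, P5=5)
step 4: fire t2:  (P0=7, P1=9, P2=0, P3=4, P4=0, P5=5) → (P0=7, P1=7, P2=0, P3=3, P4=0, P5=2)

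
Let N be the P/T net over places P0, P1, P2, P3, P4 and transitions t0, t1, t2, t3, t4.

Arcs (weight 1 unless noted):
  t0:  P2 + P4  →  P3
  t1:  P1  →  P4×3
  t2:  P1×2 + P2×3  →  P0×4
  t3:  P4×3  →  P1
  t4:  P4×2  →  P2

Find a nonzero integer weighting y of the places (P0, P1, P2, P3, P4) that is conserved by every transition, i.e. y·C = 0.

Incidence matrix C (rows=places, cols=transitions):
       t0   t1   t2   t3   t4
   P0   0    0    4    0    0
   P1   0   -1   -2    1    0
   P2  -1    0   -3    0    1
   P3   1    0    0    0    0
   P4  -1    3    0   -3   -2

Candidate y = [3, 3, 2, 3, 1]; check y·C column-wise:
  col t0: 3·0 + 3·0 + 2·-1 + 3·1 + 1·-1 = 0
  col t1: 3·0 + 3·-1 + 2·0 + 3·0 + 1·3 = 0
  col t2: 3·4 + 3·-2 + 2·-3 + 3·0 + 1·0 = 0
  col t3: 3·0 + 3·1 + 2·0 + 3·0 + 1·-3 = 0
  col t4: 3·0 + 3·0 + 2·1 + 3·0 + 1·-2 = 0

y = (P0:3, P1:3, P2:2, P3:3, P4:1)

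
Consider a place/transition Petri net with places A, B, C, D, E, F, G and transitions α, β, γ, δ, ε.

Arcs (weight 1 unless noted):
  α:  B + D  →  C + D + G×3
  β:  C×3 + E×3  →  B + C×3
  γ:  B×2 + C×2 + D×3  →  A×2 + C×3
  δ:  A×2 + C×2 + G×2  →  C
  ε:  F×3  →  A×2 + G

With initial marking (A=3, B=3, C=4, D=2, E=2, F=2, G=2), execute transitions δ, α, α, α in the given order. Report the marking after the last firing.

step 1: fire δ:  (A=3, B=3, C=4, D=2, E=2, F=2, G=2) → (A=1, B=3, C=3, D=2, E=2, F=2, G=0)
step 2: fire α:  (A=1, B=3, C=3, D=2, E=2, F=2, G=0) → (A=1, B=2, C=4, D=2, E=2, F=2, G=3)
step 3: fire α:  (A=1, B=2, C=4, D=2, E=2, F=2, G=3) → (A=1, B=1, C=5, D=2, E=2, F=2, G=6)
step 4: fire α:  (A=1, B=1, C=5, D=2, E=2, F=2, G=6) → (A=1, B=0, C=6, D=2, E=2, F=2, G=9)

(A=1, B=0, C=6, D=2, E=2, F=2, G=9)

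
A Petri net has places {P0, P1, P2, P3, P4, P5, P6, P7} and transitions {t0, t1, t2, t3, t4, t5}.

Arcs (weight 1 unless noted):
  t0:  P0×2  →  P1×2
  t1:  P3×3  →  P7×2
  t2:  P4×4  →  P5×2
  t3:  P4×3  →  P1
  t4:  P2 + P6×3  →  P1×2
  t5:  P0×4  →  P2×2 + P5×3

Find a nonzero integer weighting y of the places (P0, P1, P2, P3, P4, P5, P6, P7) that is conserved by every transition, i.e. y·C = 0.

Incidence matrix C (rows=places, cols=transitions):
       t0   t1   t2   t3   t4   t5
   P0  -2    0    0    0    0   -4
   P1   2    0    0    1    2    0
   P2   0    0    0    0   -1    2
   P3   0   -3    0    0    0    0
   P4   0    0   -4   -3    0    0
   P5   0    0    2    0    0    3
   P6   0    0    0    0   -3    0
   P7   0    2    0    0    0    0

Candidate y = [3, 3, 3, 0, 1, 2, 1, 0]; check y·C column-wise:
  col t0: 3·-2 + 3·2 + 3·0 + 1·0 + 2·0 + 1·0 = 0
  col t1: 3·0 + 3·0 + 3·0 + 0·-3 + 1·0 + 2·0 + 1·0 + 0·2 = 0
  col t2: 3·0 + 3·0 + 3·0 + 1·-4 + 2·2 + 1·0 = 0
  col t3: 3·0 + 3·1 + 3·0 + 1·-3 + 2·0 + 1·0 = 0
  col t4: 3·0 + 3·2 + 3·-1 + 1·0 + 2·0 + 1·-3 = 0
  col t5: 3·-4 + 3·0 + 3·2 + 1·0 + 2·3 + 1·0 = 0

y = (P0:3, P1:3, P2:3, P3:0, P4:1, P5:2, P6:1, P7:0)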